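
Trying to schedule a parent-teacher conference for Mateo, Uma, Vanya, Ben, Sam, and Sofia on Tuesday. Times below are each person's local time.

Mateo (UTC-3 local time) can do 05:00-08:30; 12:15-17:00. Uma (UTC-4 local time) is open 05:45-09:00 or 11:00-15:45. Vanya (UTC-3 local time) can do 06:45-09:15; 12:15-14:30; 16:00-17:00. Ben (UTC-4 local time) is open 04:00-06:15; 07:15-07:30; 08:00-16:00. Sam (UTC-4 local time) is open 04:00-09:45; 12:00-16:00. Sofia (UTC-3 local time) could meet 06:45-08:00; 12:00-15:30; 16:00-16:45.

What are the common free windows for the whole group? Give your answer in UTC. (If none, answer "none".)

Mateo in UTC: 08:00-11:30, 15:15-20:00 (add 3h to convert from UTC-3).
Uma in UTC: 09:45-13:00, 15:00-19:45 (add 4h to convert from UTC-4).
Vanya in UTC: 09:45-12:15, 15:15-17:30, 19:00-20:00 (add 3h to convert from UTC-3).
Ben in UTC: 08:00-10:15, 11:15-11:30, 12:00-20:00 (add 4h to convert from UTC-4).
Sam in UTC: 08:00-13:45, 16:00-20:00 (add 4h to convert from UTC-4).
Sofia in UTC: 09:45-11:00, 15:00-18:30, 19:00-19:45 (add 3h to convert from UTC-3).
Mateo ∩ Uma: 09:45-11:30, 15:15-19:45.
Mateo ∩ Uma ∩ Vanya: 09:45-11:30, 15:15-17:30, 19:00-19:45.
Mateo ∩ Uma ∩ Vanya ∩ Ben: 09:45-10:15, 11:15-11:30, 15:15-17:30, 19:00-19:45.
Mateo ∩ Uma ∩ Vanya ∩ Ben ∩ Sam: 09:45-10:15, 11:15-11:30, 16:00-17:30, 19:00-19:45.
Mateo ∩ Uma ∩ Vanya ∩ Ben ∩ Sam ∩ Sofia: 09:45-10:15, 16:00-17:30, 19:00-19:45.

09:45-10:15, 16:00-17:30, 19:00-19:45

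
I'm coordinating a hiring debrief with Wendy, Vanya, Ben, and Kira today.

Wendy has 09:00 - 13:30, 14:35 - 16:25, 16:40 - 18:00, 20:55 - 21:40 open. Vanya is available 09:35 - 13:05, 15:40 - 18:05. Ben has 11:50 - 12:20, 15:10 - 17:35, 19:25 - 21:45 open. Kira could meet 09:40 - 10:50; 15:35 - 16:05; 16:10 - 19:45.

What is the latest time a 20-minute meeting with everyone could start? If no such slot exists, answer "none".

Wendy ∩ Vanya: 09:35-13:05, 15:40-16:25, 16:40-18:00.
Wendy ∩ Vanya ∩ Ben: 11:50-12:20, 15:40-16:25, 16:40-17:35.
Wendy ∩ Vanya ∩ Ben ∩ Kira: 15:40-16:05, 16:10-16:25, 16:40-17:35.
So the common availability across everyone is 15:40-16:05, 16:10-16:25, 16:40-17:35.
The last common window of at least 20 minutes is 16:40-17:35; a 20-minute meeting can start as late as 17:15 and still end by 17:35.

17:15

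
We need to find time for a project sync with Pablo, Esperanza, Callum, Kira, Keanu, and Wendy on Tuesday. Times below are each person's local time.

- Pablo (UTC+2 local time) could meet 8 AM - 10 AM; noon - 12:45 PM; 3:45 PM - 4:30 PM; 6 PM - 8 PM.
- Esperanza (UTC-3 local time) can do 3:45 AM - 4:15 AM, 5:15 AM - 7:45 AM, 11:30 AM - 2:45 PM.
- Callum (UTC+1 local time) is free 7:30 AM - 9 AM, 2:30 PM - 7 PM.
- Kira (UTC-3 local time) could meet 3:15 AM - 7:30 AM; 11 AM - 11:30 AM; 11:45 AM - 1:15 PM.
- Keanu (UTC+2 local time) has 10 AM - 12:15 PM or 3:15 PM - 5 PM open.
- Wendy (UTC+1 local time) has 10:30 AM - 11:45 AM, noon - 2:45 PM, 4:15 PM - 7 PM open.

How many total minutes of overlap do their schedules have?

0

Pablo in UTC: 06:00-08:00, 10:00-10:45, 13:45-14:30, 16:00-18:00 (subtract 2h to convert from UTC+2).
Esperanza in UTC: 06:45-07:15, 08:15-10:45, 14:30-17:45 (add 3h to convert from UTC-3).
Callum in UTC: 06:30-08:00, 13:30-18:00 (subtract 1h to convert from UTC+1).
Kira in UTC: 06:15-10:30, 14:00-14:30, 14:45-16:15 (add 3h to convert from UTC-3).
Keanu in UTC: 08:00-10:15, 13:15-15:00 (subtract 2h to convert from UTC+2).
Wendy in UTC: 09:30-10:45, 11:00-13:45, 15:15-18:00 (subtract 1h to convert from UTC+1).
Pablo ∩ Esperanza: 06:45-07:15, 10:00-10:45, 16:00-17:45.
Pablo ∩ Esperanza ∩ Callum: 06:45-07:15, 16:00-17:45.
Pablo ∩ Esperanza ∩ Callum ∩ Kira: 06:45-07:15, 16:00-16:15.
Pablo ∩ Esperanza ∩ Callum ∩ Kira ∩ Keanu: ∅.
Pablo ∩ Esperanza ∩ Callum ∩ Kira ∩ Keanu ∩ Wendy: ∅.
There is no time when everyone is free.
There is no common window, so the total is 0 minutes.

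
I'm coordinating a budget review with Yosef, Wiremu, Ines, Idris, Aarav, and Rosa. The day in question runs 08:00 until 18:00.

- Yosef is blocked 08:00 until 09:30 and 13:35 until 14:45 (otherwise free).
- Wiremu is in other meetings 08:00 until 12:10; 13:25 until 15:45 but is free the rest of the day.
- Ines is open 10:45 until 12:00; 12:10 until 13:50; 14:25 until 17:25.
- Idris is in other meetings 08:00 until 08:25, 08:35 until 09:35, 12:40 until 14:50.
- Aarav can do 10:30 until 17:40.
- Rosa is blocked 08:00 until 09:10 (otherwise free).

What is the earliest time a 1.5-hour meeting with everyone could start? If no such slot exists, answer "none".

15:45

Yosef free: 09:30-13:35, 14:45-18:00 (invert busy blocks within the working day).
Wiremu free: 12:10-13:25, 15:45-18:00 (invert busy blocks within the working day).
Ines free: 10:45-12:00, 12:10-13:50, 14:25-17:25.
Idris free: 08:25-08:35, 09:35-12:40, 14:50-18:00 (invert busy blocks within the working day).
Aarav free: 10:30-17:40.
Rosa free: 09:10-18:00 (invert busy blocks within the working day).
Yosef ∩ Wiremu: 12:10-13:25, 15:45-18:00.
Yosef ∩ Wiremu ∩ Ines: 12:10-13:25, 15:45-17:25.
Yosef ∩ Wiremu ∩ Ines ∩ Idris: 12:10-12:40, 15:45-17:25.
Yosef ∩ Wiremu ∩ Ines ∩ Idris ∩ Aarav: 12:10-12:40, 15:45-17:25.
Yosef ∩ Wiremu ∩ Ines ∩ Idris ∩ Aarav ∩ Rosa: 12:10-12:40, 15:45-17:25.
The first common window of at least 90 minutes is 15:45-17:25, so the earliest start is 15:45.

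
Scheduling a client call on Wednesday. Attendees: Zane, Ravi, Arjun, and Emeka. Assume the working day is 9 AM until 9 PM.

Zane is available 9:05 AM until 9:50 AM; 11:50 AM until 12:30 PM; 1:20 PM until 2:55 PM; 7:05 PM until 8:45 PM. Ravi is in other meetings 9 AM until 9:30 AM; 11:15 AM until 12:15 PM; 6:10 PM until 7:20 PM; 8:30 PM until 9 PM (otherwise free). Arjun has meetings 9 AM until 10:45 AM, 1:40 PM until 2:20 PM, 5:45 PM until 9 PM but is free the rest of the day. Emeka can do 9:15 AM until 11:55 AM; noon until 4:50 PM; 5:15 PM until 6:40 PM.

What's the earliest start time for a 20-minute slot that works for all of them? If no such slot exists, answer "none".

13:20

Zane free: 09:05-09:50, 11:50-12:30, 13:20-14:55, 19:05-20:45.
Ravi free: 09:30-11:15, 12:15-18:10, 19:20-20:30 (invert busy blocks within the working day).
Arjun free: 10:45-13:40, 14:20-17:45 (invert busy blocks within the working day).
Emeka free: 09:15-11:55, 12:00-16:50, 17:15-18:40.
Zane ∩ Ravi: 09:30-09:50, 12:15-12:30, 13:20-14:55, 19:20-20:30.
Zane ∩ Ravi ∩ Arjun: 12:15-12:30, 13:20-13:40, 14:20-14:55.
Zane ∩ Ravi ∩ Arjun ∩ Emeka: 12:15-12:30, 13:20-13:40, 14:20-14:55.
The first common window of at least 20 minutes is 13:20-13:40, so the earliest start is 13:20.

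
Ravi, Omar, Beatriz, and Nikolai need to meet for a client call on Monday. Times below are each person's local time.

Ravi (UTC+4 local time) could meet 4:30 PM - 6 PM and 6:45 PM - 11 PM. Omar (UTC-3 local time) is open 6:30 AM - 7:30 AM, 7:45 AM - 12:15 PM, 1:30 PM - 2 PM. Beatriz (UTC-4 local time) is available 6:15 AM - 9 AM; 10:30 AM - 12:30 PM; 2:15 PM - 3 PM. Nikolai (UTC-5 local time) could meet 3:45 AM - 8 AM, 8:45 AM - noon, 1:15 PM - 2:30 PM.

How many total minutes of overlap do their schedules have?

60

Ravi in UTC: 12:30-14:00, 14:45-19:00 (subtract 4h to convert from UTC+4).
Omar in UTC: 09:30-10:30, 10:45-15:15, 16:30-17:00 (add 3h to convert from UTC-3).
Beatriz in UTC: 10:15-13:00, 14:30-16:30, 18:15-19:00 (add 4h to convert from UTC-4).
Nikolai in UTC: 08:45-13:00, 13:45-17:00, 18:15-19:30 (add 5h to convert from UTC-5).
Ravi ∩ Omar: 12:30-14:00, 14:45-15:15, 16:30-17:00.
Ravi ∩ Omar ∩ Beatriz: 12:30-13:00, 14:45-15:15.
Ravi ∩ Omar ∩ Beatriz ∩ Nikolai: 12:30-13:00, 14:45-15:15.
So the common availability across everyone is 12:30-13:00, 14:45-15:15.
Summing the common windows: 30 + 30 = 60 minutes.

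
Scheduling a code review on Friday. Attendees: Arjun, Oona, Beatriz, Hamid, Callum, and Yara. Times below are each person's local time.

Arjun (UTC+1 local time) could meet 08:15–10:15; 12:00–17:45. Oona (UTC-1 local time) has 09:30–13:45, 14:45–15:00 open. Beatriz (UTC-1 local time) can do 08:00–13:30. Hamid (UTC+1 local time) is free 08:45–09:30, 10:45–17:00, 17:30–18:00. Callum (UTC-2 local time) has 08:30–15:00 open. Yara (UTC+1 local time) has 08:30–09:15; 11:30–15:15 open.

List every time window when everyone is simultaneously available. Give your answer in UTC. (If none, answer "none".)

11:00-14:15

Arjun in UTC: 07:15-09:15, 11:00-16:45 (subtract 1h to convert from UTC+1).
Oona in UTC: 10:30-14:45, 15:45-16:00 (add 1h to convert from UTC-1).
Beatriz in UTC: 09:00-14:30 (add 1h to convert from UTC-1).
Hamid in UTC: 07:45-08:30, 09:45-16:00, 16:30-17:00 (subtract 1h to convert from UTC+1).
Callum in UTC: 10:30-17:00 (add 2h to convert from UTC-2).
Yara in UTC: 07:30-08:15, 10:30-14:15 (subtract 1h to convert from UTC+1).
Arjun ∩ Oona: 11:00-14:45, 15:45-16:00.
Arjun ∩ Oona ∩ Beatriz: 11:00-14:30.
Arjun ∩ Oona ∩ Beatriz ∩ Hamid: 11:00-14:30.
Arjun ∩ Oona ∩ Beatriz ∩ Hamid ∩ Callum: 11:00-14:30.
Arjun ∩ Oona ∩ Beatriz ∩ Hamid ∩ Callum ∩ Yara: 11:00-14:15.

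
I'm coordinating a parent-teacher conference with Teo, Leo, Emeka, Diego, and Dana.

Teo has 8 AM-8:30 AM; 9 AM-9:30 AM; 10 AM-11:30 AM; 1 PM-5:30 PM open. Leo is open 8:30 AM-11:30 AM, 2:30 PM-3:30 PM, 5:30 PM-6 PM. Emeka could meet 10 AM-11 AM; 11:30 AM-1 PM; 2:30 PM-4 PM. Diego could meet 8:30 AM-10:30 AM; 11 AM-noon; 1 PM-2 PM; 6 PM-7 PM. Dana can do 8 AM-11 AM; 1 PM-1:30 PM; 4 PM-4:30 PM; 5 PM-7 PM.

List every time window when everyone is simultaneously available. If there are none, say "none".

Teo ∩ Leo: 09:00-09:30, 10:00-11:30, 14:30-15:30.
Teo ∩ Leo ∩ Emeka: 10:00-11:00, 14:30-15:30.
Teo ∩ Leo ∩ Emeka ∩ Diego: 10:00-10:30.
Teo ∩ Leo ∩ Emeka ∩ Diego ∩ Dana: 10:00-10:30.
Those are the intersection windows.

10:00-10:30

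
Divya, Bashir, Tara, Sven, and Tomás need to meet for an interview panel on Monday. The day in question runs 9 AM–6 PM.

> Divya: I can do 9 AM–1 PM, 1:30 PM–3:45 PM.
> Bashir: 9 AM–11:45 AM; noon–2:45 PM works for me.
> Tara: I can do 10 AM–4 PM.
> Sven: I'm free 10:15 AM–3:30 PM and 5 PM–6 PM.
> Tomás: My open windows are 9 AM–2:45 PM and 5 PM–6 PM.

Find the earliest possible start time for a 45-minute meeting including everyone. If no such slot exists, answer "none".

Divya ∩ Bashir: 09:00-11:45, 12:00-13:00, 13:30-14:45.
Divya ∩ Bashir ∩ Tara: 10:00-11:45, 12:00-13:00, 13:30-14:45.
Divya ∩ Bashir ∩ Tara ∩ Sven: 10:15-11:45, 12:00-13:00, 13:30-14:45.
Divya ∩ Bashir ∩ Tara ∩ Sven ∩ Tomás: 10:15-11:45, 12:00-13:00, 13:30-14:45.
So the common availability across everyone is 10:15-11:45, 12:00-13:00, 13:30-14:45.
The first common window of at least 45 minutes is 10:15-11:45, so the earliest start is 10:15.

10:15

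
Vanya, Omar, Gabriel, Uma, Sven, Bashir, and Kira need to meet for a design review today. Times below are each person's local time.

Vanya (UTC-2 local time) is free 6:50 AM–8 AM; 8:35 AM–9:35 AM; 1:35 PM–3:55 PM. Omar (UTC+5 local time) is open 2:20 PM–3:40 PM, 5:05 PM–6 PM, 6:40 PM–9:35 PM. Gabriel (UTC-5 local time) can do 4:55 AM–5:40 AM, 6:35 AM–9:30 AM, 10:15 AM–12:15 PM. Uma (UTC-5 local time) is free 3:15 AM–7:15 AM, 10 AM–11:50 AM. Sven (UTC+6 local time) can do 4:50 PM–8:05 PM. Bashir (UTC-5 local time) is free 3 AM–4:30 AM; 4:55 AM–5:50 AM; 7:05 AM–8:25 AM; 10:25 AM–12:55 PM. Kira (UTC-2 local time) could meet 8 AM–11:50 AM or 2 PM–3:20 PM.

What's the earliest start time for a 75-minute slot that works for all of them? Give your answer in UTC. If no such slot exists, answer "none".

Vanya in UTC: 08:50-10:00, 10:35-11:35, 15:35-17:55 (add 2h to convert from UTC-2).
Omar in UTC: 09:20-10:40, 12:05-13:00, 13:40-16:35 (subtract 5h to convert from UTC+5).
Gabriel in UTC: 09:55-10:40, 11:35-14:30, 15:15-17:15 (add 5h to convert from UTC-5).
Uma in UTC: 08:15-12:15, 15:00-16:50 (add 5h to convert from UTC-5).
Sven in UTC: 10:50-14:05 (subtract 6h to convert from UTC+6).
Bashir in UTC: 08:00-09:30, 09:55-10:50, 12:05-13:25, 15:25-17:55 (add 5h to convert from UTC-5).
Kira in UTC: 10:00-13:50, 16:00-17:20 (add 2h to convert from UTC-2).
Vanya ∩ Omar: 09:20-10:00, 10:35-10:40, 15:35-16:35.
Vanya ∩ Omar ∩ Gabriel: 09:55-10:00, 10:35-10:40, 15:35-16:35.
Vanya ∩ Omar ∩ Gabriel ∩ Uma: 09:55-10:00, 10:35-10:40, 15:35-16:35.
Vanya ∩ Omar ∩ Gabriel ∩ Uma ∩ Sven: ∅.
Vanya ∩ Omar ∩ Gabriel ∩ Uma ∩ Sven ∩ Bashir: ∅.
Vanya ∩ Omar ∩ Gabriel ∩ Uma ∩ Sven ∩ Bashir ∩ Kira: ∅.
There is no time when everyone is free.
No common window is at least 75 minutes long.

none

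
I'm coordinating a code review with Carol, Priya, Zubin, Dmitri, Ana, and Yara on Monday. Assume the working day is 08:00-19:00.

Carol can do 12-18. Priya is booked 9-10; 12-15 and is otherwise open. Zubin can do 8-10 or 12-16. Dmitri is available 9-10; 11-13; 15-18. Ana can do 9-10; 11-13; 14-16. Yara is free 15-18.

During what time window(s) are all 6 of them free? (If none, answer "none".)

Carol free: 12:00-18:00.
Priya free: 08:00-09:00, 10:00-12:00, 15:00-19:00 (invert busy blocks within the working day).
Zubin free: 08:00-10:00, 12:00-16:00.
Dmitri free: 09:00-10:00, 11:00-13:00, 15:00-18:00.
Ana free: 09:00-10:00, 11:00-13:00, 14:00-16:00.
Yara free: 15:00-18:00.
Carol ∩ Priya: 15:00-18:00.
Carol ∩ Priya ∩ Zubin: 15:00-16:00.
Carol ∩ Priya ∩ Zubin ∩ Dmitri: 15:00-16:00.
Carol ∩ Priya ∩ Zubin ∩ Dmitri ∩ Ana: 15:00-16:00.
Carol ∩ Priya ∩ Zubin ∩ Dmitri ∩ Ana ∩ Yara: 15:00-16:00.
So the common availability across everyone is 15:00-16:00.

15:00-16:00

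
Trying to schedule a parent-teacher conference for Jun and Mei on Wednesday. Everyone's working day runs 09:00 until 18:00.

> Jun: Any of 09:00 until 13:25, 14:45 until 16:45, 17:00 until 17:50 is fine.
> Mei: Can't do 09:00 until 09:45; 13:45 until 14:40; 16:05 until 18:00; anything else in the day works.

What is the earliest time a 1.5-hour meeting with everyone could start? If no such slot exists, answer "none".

Jun free: 09:00-13:25, 14:45-16:45, 17:00-17:50.
Mei free: 09:45-13:45, 14:40-16:05 (invert busy blocks within the working day).
Jun ∩ Mei: 09:45-13:25, 14:45-16:05.
Those are the intersection windows.
The first common window of at least 90 minutes is 09:45-13:25, so the earliest start is 09:45.

09:45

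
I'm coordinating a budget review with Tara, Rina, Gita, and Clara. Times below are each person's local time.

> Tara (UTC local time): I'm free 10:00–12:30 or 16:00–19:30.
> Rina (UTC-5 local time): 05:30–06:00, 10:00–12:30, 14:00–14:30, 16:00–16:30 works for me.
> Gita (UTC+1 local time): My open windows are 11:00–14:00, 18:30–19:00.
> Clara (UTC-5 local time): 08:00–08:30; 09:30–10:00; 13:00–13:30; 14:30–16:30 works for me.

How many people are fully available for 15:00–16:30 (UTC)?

1

Tara in UTC: 10:00-12:30, 16:00-19:30.
Rina in UTC: 10:30-11:00, 15:00-17:30, 19:00-19:30, 21:00-21:30 (add 5h to convert from UTC-5).
Gita in UTC: 10:00-13:00, 17:30-18:00 (subtract 1h to convert from UTC+1).
Clara in UTC: 13:00-13:30, 14:30-15:00, 18:00-18:30, 19:30-21:30 (add 5h to convert from UTC-5).
Rina can make the full 15:00-16:30 slot — that's 1.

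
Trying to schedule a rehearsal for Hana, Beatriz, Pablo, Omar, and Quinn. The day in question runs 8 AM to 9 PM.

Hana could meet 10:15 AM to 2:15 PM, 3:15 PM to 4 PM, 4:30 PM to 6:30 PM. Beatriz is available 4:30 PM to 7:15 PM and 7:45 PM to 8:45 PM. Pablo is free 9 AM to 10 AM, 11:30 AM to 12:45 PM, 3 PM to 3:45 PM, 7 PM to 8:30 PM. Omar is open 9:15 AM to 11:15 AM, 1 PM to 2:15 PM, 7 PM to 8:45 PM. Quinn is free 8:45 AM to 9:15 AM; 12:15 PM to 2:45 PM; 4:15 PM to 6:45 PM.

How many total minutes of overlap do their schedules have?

0

Hana ∩ Beatriz: 16:30-18:30.
Hana ∩ Beatriz ∩ Pablo: ∅.
Hana ∩ Beatriz ∩ Pablo ∩ Omar: ∅.
Hana ∩ Beatriz ∩ Pablo ∩ Omar ∩ Quinn: ∅.
There is no time when everyone is free.
There is no common window, so the total is 0 minutes.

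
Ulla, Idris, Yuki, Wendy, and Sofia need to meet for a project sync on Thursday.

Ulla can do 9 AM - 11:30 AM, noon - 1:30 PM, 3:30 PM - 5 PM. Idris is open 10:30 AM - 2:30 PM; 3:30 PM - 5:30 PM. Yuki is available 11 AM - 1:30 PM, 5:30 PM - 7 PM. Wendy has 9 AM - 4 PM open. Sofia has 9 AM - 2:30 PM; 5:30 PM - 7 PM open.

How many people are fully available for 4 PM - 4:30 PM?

Ulla and Idris can make the full 16:00-16:30 slot — that's 2.

2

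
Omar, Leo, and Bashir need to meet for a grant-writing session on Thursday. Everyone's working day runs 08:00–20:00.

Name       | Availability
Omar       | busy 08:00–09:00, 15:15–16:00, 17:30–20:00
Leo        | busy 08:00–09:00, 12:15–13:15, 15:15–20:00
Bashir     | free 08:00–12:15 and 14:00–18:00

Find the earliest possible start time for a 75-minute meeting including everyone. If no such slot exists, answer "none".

09:00

Omar free: 09:00-15:15, 16:00-17:30 (invert busy blocks within the working day).
Leo free: 09:00-12:15, 13:15-15:15 (invert busy blocks within the working day).
Bashir free: 08:00-12:15, 14:00-18:00.
Omar ∩ Leo: 09:00-12:15, 13:15-15:15.
Omar ∩ Leo ∩ Bashir: 09:00-12:15, 14:00-15:15.
The first common window of at least 75 minutes is 09:00-12:15, so the earliest start is 09:00.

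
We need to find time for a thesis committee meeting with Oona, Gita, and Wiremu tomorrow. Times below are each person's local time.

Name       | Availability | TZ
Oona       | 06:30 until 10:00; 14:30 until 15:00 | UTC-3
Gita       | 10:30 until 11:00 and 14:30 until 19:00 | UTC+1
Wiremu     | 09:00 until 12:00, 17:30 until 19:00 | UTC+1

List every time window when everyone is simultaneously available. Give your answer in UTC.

09:30-10:00, 17:30-18:00

Oona in UTC: 09:30-13:00, 17:30-18:00 (add 3h to convert from UTC-3).
Gita in UTC: 09:30-10:00, 13:30-18:00 (subtract 1h to convert from UTC+1).
Wiremu in UTC: 08:00-11:00, 16:30-18:00 (subtract 1h to convert from UTC+1).
Oona ∩ Gita: 09:30-10:00, 17:30-18:00.
Oona ∩ Gita ∩ Wiremu: 09:30-10:00, 17:30-18:00.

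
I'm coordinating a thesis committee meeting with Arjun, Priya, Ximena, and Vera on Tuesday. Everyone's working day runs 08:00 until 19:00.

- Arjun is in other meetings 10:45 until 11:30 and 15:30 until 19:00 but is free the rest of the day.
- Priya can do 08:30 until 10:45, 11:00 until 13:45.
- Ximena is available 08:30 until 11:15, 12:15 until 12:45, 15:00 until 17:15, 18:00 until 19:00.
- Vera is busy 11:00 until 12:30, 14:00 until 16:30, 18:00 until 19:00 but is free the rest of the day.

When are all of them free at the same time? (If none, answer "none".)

08:30-10:45, 12:30-12:45

Arjun free: 08:00-10:45, 11:30-15:30 (invert busy blocks within the working day).
Priya free: 08:30-10:45, 11:00-13:45.
Ximena free: 08:30-11:15, 12:15-12:45, 15:00-17:15, 18:00-19:00.
Vera free: 08:00-11:00, 12:30-14:00, 16:30-18:00 (invert busy blocks within the working day).
Arjun ∩ Priya: 08:30-10:45, 11:30-13:45.
Arjun ∩ Priya ∩ Ximena: 08:30-10:45, 12:15-12:45.
Arjun ∩ Priya ∩ Ximena ∩ Vera: 08:30-10:45, 12:30-12:45.
So the common availability across everyone is 08:30-10:45, 12:30-12:45.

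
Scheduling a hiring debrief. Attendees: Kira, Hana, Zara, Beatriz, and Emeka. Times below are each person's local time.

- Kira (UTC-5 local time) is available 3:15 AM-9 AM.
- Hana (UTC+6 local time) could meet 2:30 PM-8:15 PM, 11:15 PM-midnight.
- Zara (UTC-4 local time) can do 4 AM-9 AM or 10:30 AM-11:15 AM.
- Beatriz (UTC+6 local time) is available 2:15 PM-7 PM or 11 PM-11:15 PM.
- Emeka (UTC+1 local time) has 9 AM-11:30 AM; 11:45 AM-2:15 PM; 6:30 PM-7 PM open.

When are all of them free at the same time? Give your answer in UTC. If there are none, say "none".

08:30-10:30, 10:45-13:00

Kira in UTC: 08:15-14:00 (add 5h to convert from UTC-5).
Hana in UTC: 08:30-14:15, 17:15-18:00 (subtract 6h to convert from UTC+6).
Zara in UTC: 08:00-13:00, 14:30-15:15 (add 4h to convert from UTC-4).
Beatriz in UTC: 08:15-13:00, 17:00-17:15 (subtract 6h to convert from UTC+6).
Emeka in UTC: 08:00-10:30, 10:45-13:15, 17:30-18:00 (subtract 1h to convert from UTC+1).
Kira ∩ Hana: 08:30-14:00.
Kira ∩ Hana ∩ Zara: 08:30-13:00.
Kira ∩ Hana ∩ Zara ∩ Beatriz: 08:30-13:00.
Kira ∩ Hana ∩ Zara ∩ Beatriz ∩ Emeka: 08:30-10:30, 10:45-13:00.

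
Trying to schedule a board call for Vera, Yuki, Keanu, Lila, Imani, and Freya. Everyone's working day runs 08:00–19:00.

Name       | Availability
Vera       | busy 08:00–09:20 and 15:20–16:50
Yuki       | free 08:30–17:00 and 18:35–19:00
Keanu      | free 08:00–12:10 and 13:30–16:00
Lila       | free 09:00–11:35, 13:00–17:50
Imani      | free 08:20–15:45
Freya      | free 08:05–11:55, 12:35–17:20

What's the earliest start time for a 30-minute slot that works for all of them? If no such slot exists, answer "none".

Vera free: 09:20-15:20, 16:50-19:00 (invert busy blocks within the working day).
Yuki free: 08:30-17:00, 18:35-19:00.
Keanu free: 08:00-12:10, 13:30-16:00.
Lila free: 09:00-11:35, 13:00-17:50.
Imani free: 08:20-15:45.
Freya free: 08:05-11:55, 12:35-17:20.
Vera ∩ Yuki: 09:20-15:20, 16:50-17:00, 18:35-19:00.
Vera ∩ Yuki ∩ Keanu: 09:20-12:10, 13:30-15:20.
Vera ∩ Yuki ∩ Keanu ∩ Lila: 09:20-11:35, 13:30-15:20.
Vera ∩ Yuki ∩ Keanu ∩ Lila ∩ Imani: 09:20-11:35, 13:30-15:20.
Vera ∩ Yuki ∩ Keanu ∩ Lila ∩ Imani ∩ Freya: 09:20-11:35, 13:30-15:20.
The first common window of at least 30 minutes is 09:20-11:35, so the earliest start is 09:20.

09:20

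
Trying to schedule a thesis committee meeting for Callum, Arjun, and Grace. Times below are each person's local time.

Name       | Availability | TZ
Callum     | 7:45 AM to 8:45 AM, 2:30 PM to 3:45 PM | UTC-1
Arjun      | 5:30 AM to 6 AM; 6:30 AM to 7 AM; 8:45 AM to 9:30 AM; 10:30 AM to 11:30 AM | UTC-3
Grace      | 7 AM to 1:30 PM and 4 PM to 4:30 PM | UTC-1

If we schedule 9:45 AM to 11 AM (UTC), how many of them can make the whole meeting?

1

Callum in UTC: 08:45-09:45, 15:30-16:45 (add 1h to convert from UTC-1).
Arjun in UTC: 08:30-09:00, 09:30-10:00, 11:45-12:30, 13:30-14:30 (add 3h to convert from UTC-3).
Grace in UTC: 08:00-14:30, 17:00-17:30 (add 1h to convert from UTC-1).
Grace can make the full 09:45-11:00 slot — that's 1.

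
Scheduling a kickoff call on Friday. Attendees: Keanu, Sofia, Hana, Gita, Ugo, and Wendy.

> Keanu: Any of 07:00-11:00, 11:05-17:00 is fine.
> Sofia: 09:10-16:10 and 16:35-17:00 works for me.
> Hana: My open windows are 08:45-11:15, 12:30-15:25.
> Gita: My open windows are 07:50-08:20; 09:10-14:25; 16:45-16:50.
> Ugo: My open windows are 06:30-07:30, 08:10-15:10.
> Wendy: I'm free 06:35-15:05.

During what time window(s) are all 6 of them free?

09:10-11:00, 11:05-11:15, 12:30-14:25

Keanu ∩ Sofia: 09:10-11:00, 11:05-16:10, 16:35-17:00.
Keanu ∩ Sofia ∩ Hana: 09:10-11:00, 11:05-11:15, 12:30-15:25.
Keanu ∩ Sofia ∩ Hana ∩ Gita: 09:10-11:00, 11:05-11:15, 12:30-14:25.
Keanu ∩ Sofia ∩ Hana ∩ Gita ∩ Ugo: 09:10-11:00, 11:05-11:15, 12:30-14:25.
Keanu ∩ Sofia ∩ Hana ∩ Gita ∩ Ugo ∩ Wendy: 09:10-11:00, 11:05-11:15, 12:30-14:25.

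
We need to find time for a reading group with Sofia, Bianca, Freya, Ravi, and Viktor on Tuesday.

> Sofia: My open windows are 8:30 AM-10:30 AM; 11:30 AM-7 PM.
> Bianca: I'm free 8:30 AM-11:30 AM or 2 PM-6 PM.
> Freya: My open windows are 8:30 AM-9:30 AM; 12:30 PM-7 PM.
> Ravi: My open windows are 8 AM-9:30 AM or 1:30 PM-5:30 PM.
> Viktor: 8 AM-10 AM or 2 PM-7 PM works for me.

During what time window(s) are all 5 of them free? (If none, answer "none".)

Sofia ∩ Bianca: 08:30-10:30, 14:00-18:00.
Sofia ∩ Bianca ∩ Freya: 08:30-09:30, 14:00-18:00.
Sofia ∩ Bianca ∩ Freya ∩ Ravi: 08:30-09:30, 14:00-17:30.
Sofia ∩ Bianca ∩ Freya ∩ Ravi ∩ Viktor: 08:30-09:30, 14:00-17:30.
Those are the intersection windows.

08:30-09:30, 14:00-17:30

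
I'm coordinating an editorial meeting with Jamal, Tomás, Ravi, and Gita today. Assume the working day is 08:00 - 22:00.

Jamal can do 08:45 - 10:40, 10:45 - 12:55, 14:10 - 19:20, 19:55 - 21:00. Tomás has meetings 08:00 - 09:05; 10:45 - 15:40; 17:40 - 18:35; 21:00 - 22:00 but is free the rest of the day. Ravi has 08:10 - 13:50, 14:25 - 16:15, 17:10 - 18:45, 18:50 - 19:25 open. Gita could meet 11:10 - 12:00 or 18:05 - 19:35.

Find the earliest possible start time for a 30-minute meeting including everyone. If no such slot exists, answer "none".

18:50

Jamal free: 08:45-10:40, 10:45-12:55, 14:10-19:20, 19:55-21:00.
Tomás free: 09:05-10:45, 15:40-17:40, 18:35-21:00 (invert busy blocks within the working day).
Ravi free: 08:10-13:50, 14:25-16:15, 17:10-18:45, 18:50-19:25.
Gita free: 11:10-12:00, 18:05-19:35.
Jamal ∩ Tomás: 09:05-10:40, 15:40-17:40, 18:35-19:20, 19:55-21:00.
Jamal ∩ Tomás ∩ Ravi: 09:05-10:40, 15:40-16:15, 17:10-17:40, 18:35-18:45, 18:50-19:20.
Jamal ∩ Tomás ∩ Ravi ∩ Gita: 18:35-18:45, 18:50-19:20.
The first common window of at least 30 minutes is 18:50-19:20, so the earliest start is 18:50.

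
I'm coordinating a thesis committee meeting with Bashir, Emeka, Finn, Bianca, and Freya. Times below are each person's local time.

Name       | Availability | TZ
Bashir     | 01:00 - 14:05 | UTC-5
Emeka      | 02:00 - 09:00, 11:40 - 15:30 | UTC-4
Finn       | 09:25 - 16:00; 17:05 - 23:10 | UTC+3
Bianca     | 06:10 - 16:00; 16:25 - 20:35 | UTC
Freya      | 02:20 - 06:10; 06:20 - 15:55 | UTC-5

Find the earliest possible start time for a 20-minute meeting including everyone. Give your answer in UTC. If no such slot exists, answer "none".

07:20

Bashir in UTC: 06:00-19:05 (add 5h to convert from UTC-5).
Emeka in UTC: 06:00-13:00, 15:40-19:30 (add 4h to convert from UTC-4).
Finn in UTC: 06:25-13:00, 14:05-20:10 (subtract 3h to convert from UTC+3).
Bianca in UTC: 06:10-16:00, 16:25-20:35.
Freya in UTC: 07:20-11:10, 11:20-20:55 (add 5h to convert from UTC-5).
Bashir ∩ Emeka: 06:00-13:00, 15:40-19:05.
Bashir ∩ Emeka ∩ Finn: 06:25-13:00, 15:40-19:05.
Bashir ∩ Emeka ∩ Finn ∩ Bianca: 06:25-13:00, 15:40-16:00, 16:25-19:05.
Bashir ∩ Emeka ∩ Finn ∩ Bianca ∩ Freya: 07:20-11:10, 11:20-13:00, 15:40-16:00, 16:25-19:05.
The first common window of at least 20 minutes is 07:20-11:10, so the earliest start is 07:20.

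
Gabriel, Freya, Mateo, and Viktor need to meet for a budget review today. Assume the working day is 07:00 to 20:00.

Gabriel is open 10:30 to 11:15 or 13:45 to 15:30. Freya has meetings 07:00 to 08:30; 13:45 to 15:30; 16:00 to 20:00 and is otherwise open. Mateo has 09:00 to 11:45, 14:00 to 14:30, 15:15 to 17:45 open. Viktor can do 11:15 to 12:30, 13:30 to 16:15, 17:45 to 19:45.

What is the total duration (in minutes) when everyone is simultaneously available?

0

Gabriel free: 10:30-11:15, 13:45-15:30.
Freya free: 08:30-13:45, 15:30-16:00 (invert busy blocks within the working day).
Mateo free: 09:00-11:45, 14:00-14:30, 15:15-17:45.
Viktor free: 11:15-12:30, 13:30-16:15, 17:45-19:45.
Gabriel ∩ Freya: 10:30-11:15.
Gabriel ∩ Freya ∩ Mateo: 10:30-11:15.
Gabriel ∩ Freya ∩ Mateo ∩ Viktor: ∅.
There is no time when everyone is free.
There is no common window, so the total is 0 minutes.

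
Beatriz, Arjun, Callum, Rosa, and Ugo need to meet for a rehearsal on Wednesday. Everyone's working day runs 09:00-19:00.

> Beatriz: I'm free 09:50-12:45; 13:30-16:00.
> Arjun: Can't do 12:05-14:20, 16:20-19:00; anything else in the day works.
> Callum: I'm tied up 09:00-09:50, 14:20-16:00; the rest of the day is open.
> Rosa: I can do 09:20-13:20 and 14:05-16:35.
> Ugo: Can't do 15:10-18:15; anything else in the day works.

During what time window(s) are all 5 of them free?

Beatriz free: 09:50-12:45, 13:30-16:00.
Arjun free: 09:00-12:05, 14:20-16:20 (invert busy blocks within the working day).
Callum free: 09:50-14:20, 16:00-19:00 (invert busy blocks within the working day).
Rosa free: 09:20-13:20, 14:05-16:35.
Ugo free: 09:00-15:10, 18:15-19:00 (invert busy blocks within the working day).
Beatriz ∩ Arjun: 09:50-12:05, 14:20-16:00.
Beatriz ∩ Arjun ∩ Callum: 09:50-12:05.
Beatriz ∩ Arjun ∩ Callum ∩ Rosa: 09:50-12:05.
Beatriz ∩ Arjun ∩ Callum ∩ Rosa ∩ Ugo: 09:50-12:05.

09:50-12:05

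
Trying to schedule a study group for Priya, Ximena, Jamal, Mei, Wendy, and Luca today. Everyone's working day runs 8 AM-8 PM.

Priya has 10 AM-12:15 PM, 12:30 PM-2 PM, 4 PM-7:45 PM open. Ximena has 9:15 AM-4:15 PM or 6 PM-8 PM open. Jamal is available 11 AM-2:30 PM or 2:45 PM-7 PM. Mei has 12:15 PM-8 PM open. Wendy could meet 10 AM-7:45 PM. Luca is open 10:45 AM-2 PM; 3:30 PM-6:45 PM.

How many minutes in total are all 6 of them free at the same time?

Priya ∩ Ximena: 10:00-12:15, 12:30-14:00, 16:00-16:15, 18:00-19:45.
Priya ∩ Ximena ∩ Jamal: 11:00-12:15, 12:30-14:00, 16:00-16:15, 18:00-19:00.
Priya ∩ Ximena ∩ Jamal ∩ Mei: 12:30-14:00, 16:00-16:15, 18:00-19:00.
Priya ∩ Ximena ∩ Jamal ∩ Mei ∩ Wendy: 12:30-14:00, 16:00-16:15, 18:00-19:00.
Priya ∩ Ximena ∩ Jamal ∩ Mei ∩ Wendy ∩ Luca: 12:30-14:00, 16:00-16:15, 18:00-18:45.
So the common availability across everyone is 12:30-14:00, 16:00-16:15, 18:00-18:45.
Summing the common windows: 90 + 15 + 45 = 150 minutes.

150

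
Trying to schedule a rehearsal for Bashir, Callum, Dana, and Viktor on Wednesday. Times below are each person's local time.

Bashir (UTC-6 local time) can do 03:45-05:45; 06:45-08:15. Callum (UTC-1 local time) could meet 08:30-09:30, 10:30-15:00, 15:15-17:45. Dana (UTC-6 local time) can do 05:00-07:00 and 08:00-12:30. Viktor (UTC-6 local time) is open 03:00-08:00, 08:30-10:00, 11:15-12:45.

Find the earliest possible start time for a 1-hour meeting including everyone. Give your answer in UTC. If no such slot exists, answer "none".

none

Bashir in UTC: 09:45-11:45, 12:45-14:15 (add 6h to convert from UTC-6).
Callum in UTC: 09:30-10:30, 11:30-16:00, 16:15-18:45 (add 1h to convert from UTC-1).
Dana in UTC: 11:00-13:00, 14:00-18:30 (add 6h to convert from UTC-6).
Viktor in UTC: 09:00-14:00, 14:30-16:00, 17:15-18:45 (add 6h to convert from UTC-6).
Bashir ∩ Callum: 09:45-10:30, 11:30-11:45, 12:45-14:15.
Bashir ∩ Callum ∩ Dana: 11:30-11:45, 12:45-13:00, 14:00-14:15.
Bashir ∩ Callum ∩ Dana ∩ Viktor: 11:30-11:45, 12:45-13:00.
No common window is at least 60 minutes long.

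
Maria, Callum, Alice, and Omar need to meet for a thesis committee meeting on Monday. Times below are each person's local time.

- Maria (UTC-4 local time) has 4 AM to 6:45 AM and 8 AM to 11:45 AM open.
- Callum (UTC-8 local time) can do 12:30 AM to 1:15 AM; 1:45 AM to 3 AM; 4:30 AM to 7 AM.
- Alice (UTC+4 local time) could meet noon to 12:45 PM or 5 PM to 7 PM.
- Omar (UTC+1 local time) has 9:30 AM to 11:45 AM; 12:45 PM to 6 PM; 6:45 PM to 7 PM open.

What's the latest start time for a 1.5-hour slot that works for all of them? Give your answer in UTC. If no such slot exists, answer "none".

Maria in UTC: 08:00-10:45, 12:00-15:45 (add 4h to convert from UTC-4).
Callum in UTC: 08:30-09:15, 09:45-11:00, 12:30-15:00 (add 8h to convert from UTC-8).
Alice in UTC: 08:00-08:45, 13:00-15:00 (subtract 4h to convert from UTC+4).
Omar in UTC: 08:30-10:45, 11:45-17:00, 17:45-18:00 (subtract 1h to convert from UTC+1).
Maria ∩ Callum: 08:30-09:15, 09:45-10:45, 12:30-15:00.
Maria ∩ Callum ∩ Alice: 08:30-08:45, 13:00-15:00.
Maria ∩ Callum ∩ Alice ∩ Omar: 08:30-08:45, 13:00-15:00.
Those are the intersection windows.
The last common window of at least 90 minutes is 13:00-15:00; a 90-minute meeting can start as late as 13:30 and still end by 15:00.

13:30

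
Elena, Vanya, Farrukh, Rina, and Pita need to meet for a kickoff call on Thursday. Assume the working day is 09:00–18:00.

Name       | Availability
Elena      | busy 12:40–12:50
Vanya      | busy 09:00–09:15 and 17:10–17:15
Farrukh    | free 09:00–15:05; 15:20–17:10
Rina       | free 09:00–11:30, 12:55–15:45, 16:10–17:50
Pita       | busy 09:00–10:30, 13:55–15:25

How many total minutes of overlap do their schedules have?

200

Elena free: 09:00-12:40, 12:50-18:00 (invert busy blocks within the working day).
Vanya free: 09:15-17:10, 17:15-18:00 (invert busy blocks within the working day).
Farrukh free: 09:00-15:05, 15:20-17:10.
Rina free: 09:00-11:30, 12:55-15:45, 16:10-17:50.
Pita free: 10:30-13:55, 15:25-18:00 (invert busy blocks within the working day).
Elena ∩ Vanya: 09:15-12:40, 12:50-17:10, 17:15-18:00.
Elena ∩ Vanya ∩ Farrukh: 09:15-12:40, 12:50-15:05, 15:20-17:10.
Elena ∩ Vanya ∩ Farrukh ∩ Rina: 09:15-11:30, 12:55-15:05, 15:20-15:45, 16:10-17:10.
Elena ∩ Vanya ∩ Farrukh ∩ Rina ∩ Pita: 10:30-11:30, 12:55-13:55, 15:25-15:45, 16:10-17:10.
Those are the intersection windows.
Summing the common windows: 60 + 60 + 20 + 60 = 200 minutes.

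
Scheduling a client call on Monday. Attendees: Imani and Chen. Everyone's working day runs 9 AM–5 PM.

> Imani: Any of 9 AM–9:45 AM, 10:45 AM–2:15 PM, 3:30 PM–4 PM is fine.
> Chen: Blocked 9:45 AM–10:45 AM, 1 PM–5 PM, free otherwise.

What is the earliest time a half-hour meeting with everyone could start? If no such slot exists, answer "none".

09:00

Imani free: 09:00-09:45, 10:45-14:15, 15:30-16:00.
Chen free: 09:00-09:45, 10:45-13:00 (invert busy blocks within the working day).
Imani ∩ Chen: 09:00-09:45, 10:45-13:00.
So the common availability across everyone is 09:00-09:45, 10:45-13:00.
The first common window of at least 30 minutes is 09:00-09:45, so the earliest start is 09:00.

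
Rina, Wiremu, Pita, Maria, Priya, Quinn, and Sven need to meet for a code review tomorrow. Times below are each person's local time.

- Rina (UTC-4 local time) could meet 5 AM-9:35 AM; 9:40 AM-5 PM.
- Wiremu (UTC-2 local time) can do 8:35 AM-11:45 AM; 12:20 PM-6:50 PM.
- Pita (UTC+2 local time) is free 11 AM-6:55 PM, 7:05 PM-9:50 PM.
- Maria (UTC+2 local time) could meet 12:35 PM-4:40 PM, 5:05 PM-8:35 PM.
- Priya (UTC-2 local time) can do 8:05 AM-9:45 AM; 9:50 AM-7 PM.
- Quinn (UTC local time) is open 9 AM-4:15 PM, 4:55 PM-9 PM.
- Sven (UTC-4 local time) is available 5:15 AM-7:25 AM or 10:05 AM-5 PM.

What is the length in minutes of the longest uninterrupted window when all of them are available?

Rina in UTC: 09:00-13:35, 13:40-21:00 (add 4h to convert from UTC-4).
Wiremu in UTC: 10:35-13:45, 14:20-20:50 (add 2h to convert from UTC-2).
Pita in UTC: 09:00-16:55, 17:05-19:50 (subtract 2h to convert from UTC+2).
Maria in UTC: 10:35-14:40, 15:05-18:35 (subtract 2h to convert from UTC+2).
Priya in UTC: 10:05-11:45, 11:50-21:00 (add 2h to convert from UTC-2).
Quinn in UTC: 09:00-16:15, 16:55-21:00.
Sven in UTC: 09:15-11:25, 14:05-21:00 (add 4h to convert from UTC-4).
Rina ∩ Wiremu: 10:35-13:35, 13:40-13:45, 14:20-20:50.
Rina ∩ Wiremu ∩ Pita: 10:35-13:35, 13:40-13:45, 14:20-16:55, 17:05-19:50.
Rina ∩ Wiremu ∩ Pita ∩ Maria: 10:35-13:35, 13:40-13:45, 14:20-14:40, 15:05-16:55, 17:05-18:35.
Rina ∩ Wiremu ∩ Pita ∩ Maria ∩ Priya: 10:35-11:45, 11:50-13:35, 13:40-13:45, 14:20-14:40, 15:05-16:55, 17:05-18:35.
Rina ∩ Wiremu ∩ Pita ∩ Maria ∩ Priya ∩ Quinn: 10:35-11:45, 11:50-13:35, 13:40-13:45, 14:20-14:40, 15:05-16:15, 17:05-18:35.
Rina ∩ Wiremu ∩ Pita ∩ Maria ∩ Priya ∩ Quinn ∩ Sven: 10:35-11:25, 14:20-14:40, 15:05-16:15, 17:05-18:35.
The longest is 17:05-18:35 at 90 minutes.

90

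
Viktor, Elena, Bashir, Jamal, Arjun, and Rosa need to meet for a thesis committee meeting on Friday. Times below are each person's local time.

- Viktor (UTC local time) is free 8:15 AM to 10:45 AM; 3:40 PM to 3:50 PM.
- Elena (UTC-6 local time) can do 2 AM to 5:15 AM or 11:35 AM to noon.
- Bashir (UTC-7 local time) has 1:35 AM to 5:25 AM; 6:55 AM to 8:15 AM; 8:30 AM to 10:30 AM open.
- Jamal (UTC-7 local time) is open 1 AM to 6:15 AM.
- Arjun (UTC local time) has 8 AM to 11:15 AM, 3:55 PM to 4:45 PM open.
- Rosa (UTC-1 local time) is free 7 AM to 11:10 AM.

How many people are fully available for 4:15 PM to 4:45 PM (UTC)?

Viktor in UTC: 08:15-10:45, 15:40-15:50.
Elena in UTC: 08:00-11:15, 17:35-18:00 (add 6h to convert from UTC-6).
Bashir in UTC: 08:35-12:25, 13:55-15:15, 15:30-17:30 (add 7h to convert from UTC-7).
Jamal in UTC: 08:00-13:15 (add 7h to convert from UTC-7).
Arjun in UTC: 08:00-11:15, 15:55-16:45.
Rosa in UTC: 08:00-12:10 (add 1h to convert from UTC-1).
Bashir and Arjun can make the full 16:15-16:45 slot — that's 2.

2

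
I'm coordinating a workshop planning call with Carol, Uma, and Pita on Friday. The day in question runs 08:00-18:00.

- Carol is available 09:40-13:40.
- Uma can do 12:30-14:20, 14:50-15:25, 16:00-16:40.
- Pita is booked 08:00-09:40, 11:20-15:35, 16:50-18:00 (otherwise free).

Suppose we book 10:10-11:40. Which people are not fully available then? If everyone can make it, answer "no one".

Pita, Uma

Carol free: 09:40-13:40.
Uma free: 12:30-14:20, 14:50-15:25, 16:00-16:40.
Pita free: 09:40-11:20, 15:35-16:50 (invert busy blocks within the working day).
Carol: free for 10:10-11:40. Uma: not fully free for 10:10-11:40. Pita: not fully free for 10:10-11:40.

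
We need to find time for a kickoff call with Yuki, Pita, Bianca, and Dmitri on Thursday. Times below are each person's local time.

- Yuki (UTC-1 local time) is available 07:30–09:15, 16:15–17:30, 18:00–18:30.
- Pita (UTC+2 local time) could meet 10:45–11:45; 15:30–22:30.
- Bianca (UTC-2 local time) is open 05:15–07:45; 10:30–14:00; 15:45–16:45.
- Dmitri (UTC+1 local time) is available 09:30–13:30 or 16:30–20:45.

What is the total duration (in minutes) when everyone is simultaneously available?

105

Yuki in UTC: 08:30-10:15, 17:15-18:30, 19:00-19:30 (add 1h to convert from UTC-1).
Pita in UTC: 08:45-09:45, 13:30-20:30 (subtract 2h to convert from UTC+2).
Bianca in UTC: 07:15-09:45, 12:30-16:00, 17:45-18:45 (add 2h to convert from UTC-2).
Dmitri in UTC: 08:30-12:30, 15:30-19:45 (subtract 1h to convert from UTC+1).
Yuki ∩ Pita: 08:45-09:45, 17:15-18:30, 19:00-19:30.
Yuki ∩ Pita ∩ Bianca: 08:45-09:45, 17:45-18:30.
Yuki ∩ Pita ∩ Bianca ∩ Dmitri: 08:45-09:45, 17:45-18:30.
Summing the common windows: 60 + 45 = 105 minutes.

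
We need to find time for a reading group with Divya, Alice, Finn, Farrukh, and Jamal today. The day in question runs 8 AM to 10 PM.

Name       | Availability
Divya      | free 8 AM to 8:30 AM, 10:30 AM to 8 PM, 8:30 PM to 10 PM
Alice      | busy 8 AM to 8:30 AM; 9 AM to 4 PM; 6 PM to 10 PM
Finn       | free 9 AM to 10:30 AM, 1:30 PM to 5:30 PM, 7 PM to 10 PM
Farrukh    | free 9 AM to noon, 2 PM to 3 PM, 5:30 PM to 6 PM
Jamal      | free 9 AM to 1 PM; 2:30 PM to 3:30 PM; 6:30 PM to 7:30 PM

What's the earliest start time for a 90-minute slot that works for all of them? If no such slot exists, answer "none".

Divya free: 08:00-08:30, 10:30-20:00, 20:30-22:00.
Alice free: 08:30-09:00, 16:00-18:00 (invert busy blocks within the working day).
Finn free: 09:00-10:30, 13:30-17:30, 19:00-22:00.
Farrukh free: 09:00-12:00, 14:00-15:00, 17:30-18:00.
Jamal free: 09:00-13:00, 14:30-15:30, 18:30-19:30.
Divya ∩ Alice: 16:00-18:00.
Divya ∩ Alice ∩ Finn: 16:00-17:30.
Divya ∩ Alice ∩ Finn ∩ Farrukh: ∅.
Divya ∩ Alice ∩ Finn ∩ Farrukh ∩ Jamal: ∅.
There is no time when everyone is free.
No common window is at least 90 minutes long.

none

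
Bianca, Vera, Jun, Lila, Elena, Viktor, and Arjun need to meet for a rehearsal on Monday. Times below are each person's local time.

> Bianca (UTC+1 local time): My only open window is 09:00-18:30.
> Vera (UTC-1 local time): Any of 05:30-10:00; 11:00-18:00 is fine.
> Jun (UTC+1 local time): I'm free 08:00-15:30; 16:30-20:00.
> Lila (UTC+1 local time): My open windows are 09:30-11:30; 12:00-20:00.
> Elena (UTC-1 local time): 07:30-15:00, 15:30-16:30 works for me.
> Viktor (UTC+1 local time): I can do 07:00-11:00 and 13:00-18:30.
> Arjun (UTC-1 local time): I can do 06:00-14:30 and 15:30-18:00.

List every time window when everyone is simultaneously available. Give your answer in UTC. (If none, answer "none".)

Bianca in UTC: 08:00-17:30 (subtract 1h to convert from UTC+1).
Vera in UTC: 06:30-11:00, 12:00-19:00 (add 1h to convert from UTC-1).
Jun in UTC: 07:00-14:30, 15:30-19:00 (subtract 1h to convert from UTC+1).
Lila in UTC: 08:30-10:30, 11:00-19:00 (subtract 1h to convert from UTC+1).
Elena in UTC: 08:30-16:00, 16:30-17:30 (add 1h to convert from UTC-1).
Viktor in UTC: 06:00-10:00, 12:00-17:30 (subtract 1h to convert from UTC+1).
Arjun in UTC: 07:00-15:30, 16:30-19:00 (add 1h to convert from UTC-1).
Bianca ∩ Vera: 08:00-11:00, 12:00-17:30.
Bianca ∩ Vera ∩ Jun: 08:00-11:00, 12:00-14:30, 15:30-17:30.
Bianca ∩ Vera ∩ Jun ∩ Lila: 08:30-10:30, 12:00-14:30, 15:30-17:30.
Bianca ∩ Vera ∩ Jun ∩ Lila ∩ Elena: 08:30-10:30, 12:00-14:30, 15:30-16:00, 16:30-17:30.
Bianca ∩ Vera ∩ Jun ∩ Lila ∩ Elena ∩ Viktor: 08:30-10:00, 12:00-14:30, 15:30-16:00, 16:30-17:30.
Bianca ∩ Vera ∩ Jun ∩ Lila ∩ Elena ∩ Viktor ∩ Arjun: 08:30-10:00, 12:00-14:30, 16:30-17:30.

08:30-10:00, 12:00-14:30, 16:30-17:30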